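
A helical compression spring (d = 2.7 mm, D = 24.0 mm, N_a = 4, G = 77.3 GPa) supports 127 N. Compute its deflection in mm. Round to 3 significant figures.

13.7 mm

k = Gd⁴/(8D³N_a) = (77.3×10³)(2.7⁴)/(8·24.0³·4) = 9.2865 N/mm
δ = F/k = 127 / 9.2865 = 13.676 mm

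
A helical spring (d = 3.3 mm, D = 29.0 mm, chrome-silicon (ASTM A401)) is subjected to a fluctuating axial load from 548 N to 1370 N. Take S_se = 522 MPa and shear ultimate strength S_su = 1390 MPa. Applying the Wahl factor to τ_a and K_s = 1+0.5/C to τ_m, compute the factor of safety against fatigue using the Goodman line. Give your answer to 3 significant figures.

0.295

C = D/d = 29.0/3.3 = 8.7879; K_W = (4C−1)/(4C−4)+0.615/C = 1.1663; K_s = 1+0.5/C = 1.0569
F_a = (F_max−F_min)/2 = 411 N; F_m = (F_max+F_min)/2 = 959 N
τ_a = K_W·8F_aD/(πd³) = 1.1663 × 844.57 = 985.02 MPa
τ_m = K_s·8F_mD/(πd³) = 1.0569 × 1970.7 = 2082.8 MPa
Goodman: 1/n_f = τ_a/S_se + τ_m/S_su = 985.02/522 + 2082.8/1390 = 1.88700 + 1.49842 = 3.3854
n_f = 1/3.3854 = 0.2954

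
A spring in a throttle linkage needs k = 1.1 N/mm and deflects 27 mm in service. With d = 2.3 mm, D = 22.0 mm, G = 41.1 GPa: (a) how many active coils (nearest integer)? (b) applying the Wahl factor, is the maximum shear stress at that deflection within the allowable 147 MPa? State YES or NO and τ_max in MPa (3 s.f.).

(a) 12 coils; (b) NO, τ_max = 161 MPa

N_a = Gd⁴/(8D³k) = (41.1×10³)(2.3⁴)/(8·22.0³·1.1) = 12.27 → N_a = 12
Actual rate k = Gd⁴/(8D³·12) = 1.1252 N/mm
Working load F = kδ = 1.1252·27 = 30.379 N
C = 22.0/2.3 = 9.5652; K_W = (4C−1)/(4C−4)+0.615/C = 1.1519
τ_max = K_W·8FD/(πd³) = 1.1519·139.88 = 161.12 MPa
τ_max > 147 MPa → exceeds allowable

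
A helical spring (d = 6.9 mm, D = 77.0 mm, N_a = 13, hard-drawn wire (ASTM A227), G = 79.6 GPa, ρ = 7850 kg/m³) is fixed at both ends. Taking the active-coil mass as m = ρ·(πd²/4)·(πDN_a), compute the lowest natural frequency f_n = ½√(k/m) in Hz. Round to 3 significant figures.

32.1 Hz

k = Gd⁴/(8D³N_a) = (79.6×10³)(6.9⁴)/(8·77.0³·13) = 3.8002 N/mm = 3800.2 N/m
Wire length L = πDN_a = π·77.0·13 = 3144.7 mm
m = ρ·(πd²/4)·L = 7850 × 37.393×10⁻⁶ m² × 3.1447 m = 0.92308 kg
f_n = ½√(k/m) = 0.5·√(3800.2/0.92308) = 0.5·√(4116.8) = 32.081 Hz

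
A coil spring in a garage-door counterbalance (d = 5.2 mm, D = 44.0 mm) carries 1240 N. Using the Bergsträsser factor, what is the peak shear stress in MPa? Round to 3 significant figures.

Spring index C = D/d = 44.0/5.2 = 8.4615
K_B = (4C+2)/(4C−3) = 35.846/30.846 = 1.1621
τ₀ = 8FD/(πd³) = 8·1240·44.0/(π·5.2³) = 436480/441.73 = 988.11 MPa
τ_max = K·τ₀ = 1.1621 × 988.11 = 1148.3 MPa

1150 MPa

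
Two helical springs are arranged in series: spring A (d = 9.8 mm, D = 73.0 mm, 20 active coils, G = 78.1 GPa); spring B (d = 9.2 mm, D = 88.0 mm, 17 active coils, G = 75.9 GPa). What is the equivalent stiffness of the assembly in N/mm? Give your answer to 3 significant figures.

k_A = Gd⁴/(8D³N_a) = (78.1×10³)(9.8⁴)/(8·73.0³·20) = 11.574 N/mm
k_B = Gd⁴/(8D³N_a) = (75.9×10³)(9.2⁴)/(8·88.0³·17) = 5.8669 N/mm
Series: 1/k_eq = 1/11.574 + 1/5.8669 = 0.25685; k_eq = 3.8933 N/mm

3.89 N/mm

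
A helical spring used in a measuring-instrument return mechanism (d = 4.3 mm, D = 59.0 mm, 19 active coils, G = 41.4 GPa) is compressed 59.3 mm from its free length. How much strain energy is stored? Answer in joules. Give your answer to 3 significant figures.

k = Gd⁴/(8D³N_a) = (41.4×10³)(4.3⁴)/(8·59.0³·19) = 0.45339 N/mm
U = ½kδ² = 0.5 × 0.45339 × 59.3² = 797.18 N·mm = 0.79718 J

0.797 J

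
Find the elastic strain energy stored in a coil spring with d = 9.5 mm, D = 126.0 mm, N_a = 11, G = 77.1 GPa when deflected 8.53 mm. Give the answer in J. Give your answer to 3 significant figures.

0.130 J

k = Gd⁴/(8D³N_a) = (77.1×10³)(9.5⁴)/(8·126.0³·11) = 3.5674 N/mm
U = ½kδ² = 0.5 × 3.5674 × 8.53² = 129.78 N·mm = 0.12978 J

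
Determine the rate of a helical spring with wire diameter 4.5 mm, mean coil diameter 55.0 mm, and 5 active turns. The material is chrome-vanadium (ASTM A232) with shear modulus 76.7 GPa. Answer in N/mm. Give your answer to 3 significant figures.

k = Gd⁴/(8D³N_a) = (76.7×10³ × 4.5⁴) / (8 × 55.0³ × 5)
  = 3.14518e+07 / 6.655e+06 = 4.726 N/mm

4.73 N/mm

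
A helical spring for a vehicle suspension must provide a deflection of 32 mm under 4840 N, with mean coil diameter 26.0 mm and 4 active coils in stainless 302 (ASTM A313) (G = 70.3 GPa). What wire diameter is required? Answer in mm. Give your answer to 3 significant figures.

Required rate k = F/δ = 4840/32 = 151.25 N/mm
d = (8D³N_a·k / G)^(1/4) = (8·26.0³·4·151.25 / (70.3×10³))^0.25
  = (1210.1)^0.25 = 5.8980 mm

5.90 mm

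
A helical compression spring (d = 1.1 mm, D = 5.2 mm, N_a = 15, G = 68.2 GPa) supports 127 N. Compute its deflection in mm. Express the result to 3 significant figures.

k = Gd⁴/(8D³N_a) = (68.2×10³)(1.1⁴)/(8·5.2³·15) = 5.9178 N/mm
δ = F/k = 127 / 5.9178 = 21.461 mm

21.5 mm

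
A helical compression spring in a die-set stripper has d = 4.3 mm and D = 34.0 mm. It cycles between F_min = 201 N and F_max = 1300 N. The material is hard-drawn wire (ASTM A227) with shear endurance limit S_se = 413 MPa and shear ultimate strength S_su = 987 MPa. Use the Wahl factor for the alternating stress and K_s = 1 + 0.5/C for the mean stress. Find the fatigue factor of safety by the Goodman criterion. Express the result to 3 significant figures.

0.385

C = D/d = 34.0/4.3 = 7.9070; K_W = (4C−1)/(4C−4)+0.615/C = 1.1864; K_s = 1+0.5/C = 1.0632
F_a = (F_max−F_min)/2 = 549.5 N; F_m = (F_max+F_min)/2 = 750.5 N
τ_a = K_W·8F_aD/(πd³) = 1.1864 × 598.39 = 709.9 MPa
τ_m = K_s·8F_mD/(πd³) = 1.0632 × 817.27 = 868.95 MPa
Goodman: 1/n_f = τ_a/S_se + τ_m/S_su = 709.9/413 + 868.95/987 = 1.71890 + 0.88039 = 2.5993
n_f = 1/2.5993 = 0.3847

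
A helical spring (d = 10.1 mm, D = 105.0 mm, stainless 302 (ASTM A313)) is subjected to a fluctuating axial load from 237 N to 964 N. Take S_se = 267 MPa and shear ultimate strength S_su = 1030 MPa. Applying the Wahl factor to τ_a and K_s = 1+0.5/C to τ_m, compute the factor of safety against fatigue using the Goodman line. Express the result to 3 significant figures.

1.78

C = D/d = 105.0/10.1 = 10.3960; K_W = (4C−1)/(4C−4)+0.615/C = 1.1390; K_s = 1+0.5/C = 1.0481
F_a = (F_max−F_min)/2 = 363.5 N; F_m = (F_max+F_min)/2 = 600.5 N
τ_a = K_W·8F_aD/(πd³) = 1.1390 × 94.334 = 107.44 MPa
τ_m = K_s·8F_mD/(πd³) = 1.0481 × 155.84 = 163.33 MPa
Goodman: 1/n_f = τ_a/S_se + τ_m/S_su = 107.44/267 + 163.33/1030 = 0.40241 + 0.15858 = 0.56099
n_f = 1/0.56099 = 1.783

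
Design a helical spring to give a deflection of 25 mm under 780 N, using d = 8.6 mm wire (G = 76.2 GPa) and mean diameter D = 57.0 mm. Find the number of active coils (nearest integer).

9

Required rate k = F/δ = 780/25 = 31.2 N/mm
N_a = Gd⁴/(8D³k) = (76.2×10³ × 8.6⁴)/(8 × 57.0³ × 31.2)
    = 4.1682e+08 / 4.62242e+07 = 9.017 → 9 coils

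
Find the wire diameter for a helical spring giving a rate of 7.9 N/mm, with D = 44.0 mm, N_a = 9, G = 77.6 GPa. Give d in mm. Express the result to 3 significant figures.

d = (8D³N_a·k / G)^(1/4) = (8·44.0³·9·7.9 / (77.6×10³))^0.25
  = (624.39)^0.25 = 4.9988 mm

5.00 mm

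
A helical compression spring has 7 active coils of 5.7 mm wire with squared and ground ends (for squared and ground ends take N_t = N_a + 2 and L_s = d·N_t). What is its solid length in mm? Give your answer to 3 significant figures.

squared and ground ends: N_t = N_a + 2 = 7 + 2 = 9
L_s = d·N_t = 5.7 × 9 = 51.3 mm

51.3 mm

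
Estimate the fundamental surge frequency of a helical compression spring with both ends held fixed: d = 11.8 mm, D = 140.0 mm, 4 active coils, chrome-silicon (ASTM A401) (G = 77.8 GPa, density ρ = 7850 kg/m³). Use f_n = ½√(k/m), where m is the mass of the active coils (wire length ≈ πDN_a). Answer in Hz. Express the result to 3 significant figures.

k = Gd⁴/(8D³N_a) = (77.8×10³)(11.8⁴)/(8·140.0³·4) = 17.178 N/mm = 17178 N/m
Wire length L = πDN_a = π·140.0·4 = 1759.3 mm
m = ρ·(πd²/4)·L = 7850 × 109.36×10⁻⁶ m² × 1.7593 m = 1.5103 kg
f_n = ½√(k/m) = 0.5·√(17178/1.5103) = 0.5·√(11374) = 53.324 Hz

53.3 Hz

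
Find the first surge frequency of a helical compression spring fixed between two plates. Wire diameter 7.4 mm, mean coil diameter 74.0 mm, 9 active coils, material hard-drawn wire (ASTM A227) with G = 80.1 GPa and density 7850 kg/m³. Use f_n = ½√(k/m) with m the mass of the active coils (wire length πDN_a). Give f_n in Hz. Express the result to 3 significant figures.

k = Gd⁴/(8D³N_a) = (80.1×10³)(7.4⁴)/(8·74.0³·9) = 8.2325 N/mm = 8232.5 N/m
Wire length L = πDN_a = π·74.0·9 = 2092.3 mm
m = ρ·(πd²/4)·L = 7850 × 43.008×10⁻⁶ m² × 2.0923 m = 0.70639 kg
f_n = ½√(k/m) = 0.5·√(8232.5/0.70639) = 0.5·√(11654) = 53.977 Hz

54.0 Hz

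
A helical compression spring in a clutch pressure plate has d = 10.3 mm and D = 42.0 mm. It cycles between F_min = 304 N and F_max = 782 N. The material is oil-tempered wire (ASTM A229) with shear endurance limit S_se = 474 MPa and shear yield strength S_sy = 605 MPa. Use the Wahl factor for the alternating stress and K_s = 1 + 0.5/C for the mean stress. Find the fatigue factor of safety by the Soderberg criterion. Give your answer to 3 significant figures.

5.97

C = D/d = 42.0/10.3 = 4.0777; K_W = (4C−1)/(4C−4)+0.615/C = 1.3945; K_s = 1+0.5/C = 1.1226
F_a = (F_max−F_min)/2 = 239 N; F_m = (F_max+F_min)/2 = 543 N
τ_a = K_W·8F_aD/(πd³) = 1.3945 × 23.392 = 32.621 MPa
τ_m = K_s·8F_mD/(πd³) = 1.1226 × 53.147 = 59.664 MPa
Soderberg: 1/n_f = τ_a/S_se + τ_m/S_sy = 32.621/474 + 59.664/605 = 0.06882 + 0.09862 = 0.16744
n_f = 1/0.16744 = 5.972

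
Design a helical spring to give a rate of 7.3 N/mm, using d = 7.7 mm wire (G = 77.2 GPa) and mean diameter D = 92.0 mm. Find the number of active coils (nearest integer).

6

N_a = Gd⁴/(8D³k) = (77.2×10³ × 7.7⁴)/(8 × 92.0³ × 7.3)
    = 2.71381e+08 / 4.54754e+07 = 5.968 → 6 coils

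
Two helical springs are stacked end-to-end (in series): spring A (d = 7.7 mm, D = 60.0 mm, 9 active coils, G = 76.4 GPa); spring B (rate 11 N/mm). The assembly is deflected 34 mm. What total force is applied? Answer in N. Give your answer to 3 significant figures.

k_A = Gd⁴/(8D³N_a) = (76.4×10³)(7.7⁴)/(8·60.0³·9) = 17.269 N/mm
Series: 1/k_eq = 1/17.269 + 1/11 = 0.14882; k_eq = 6.7197 N/mm
F = k_eq·δ = 6.7197·34 = 228.47 N

228 N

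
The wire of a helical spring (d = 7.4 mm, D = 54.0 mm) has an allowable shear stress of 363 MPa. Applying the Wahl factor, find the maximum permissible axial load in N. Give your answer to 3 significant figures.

C = D/d = 54.0/7.4 = 7.2973
K_W = (4C−1)/(4C−4) + 0.615/C = 28.189/25.189 + 0.0843 = 1.2034
τ_max = K·8FD/(πd³) → F_max = τ_allow·πd³/(8DK)
F_max = 363·π·7.4³/(8·54.0·1.2034) = 4.6212e+05/519.86 = 888.93 N

889 N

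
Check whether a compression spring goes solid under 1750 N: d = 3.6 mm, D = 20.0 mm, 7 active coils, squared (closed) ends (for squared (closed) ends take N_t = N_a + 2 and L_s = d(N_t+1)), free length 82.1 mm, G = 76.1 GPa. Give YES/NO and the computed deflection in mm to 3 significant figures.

YES, δ = 61.3 mm

k = Gd⁴/(8D³N_a) = (76.1×10³)(3.6⁴)/(8·20.0³·7) = 28.531 N/mm
N_t = 9; L_s = 3.6·10 = 36 mm; δ_solid = L₀ − L_s = 82.1 − 36 = 46.1 mm
δ = F/k = 1750/28.531 = 61.337 mm
δ ≥ δ_solid → spring goes solid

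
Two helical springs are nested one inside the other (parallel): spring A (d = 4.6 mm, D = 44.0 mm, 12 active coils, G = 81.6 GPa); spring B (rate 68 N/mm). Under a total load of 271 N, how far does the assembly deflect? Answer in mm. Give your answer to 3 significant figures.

k_A = Gd⁴/(8D³N_a) = (81.6×10³)(4.6⁴)/(8·44.0³·12) = 4.4678 N/mm
Parallel: k_eq = 4.4678 + 68 = 72.468 N/mm
δ = F/k_eq = 271/72.468 = 3.7396 mm

3.74 mm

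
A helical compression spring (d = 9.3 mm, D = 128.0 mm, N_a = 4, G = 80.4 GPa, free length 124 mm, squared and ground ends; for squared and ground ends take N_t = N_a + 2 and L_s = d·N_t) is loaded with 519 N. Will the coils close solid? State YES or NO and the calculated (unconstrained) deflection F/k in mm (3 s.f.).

NO, δ = 57.9 mm

k = Gd⁴/(8D³N_a) = (80.4×10³)(9.3⁴)/(8·128.0³·4) = 8.9621 N/mm
N_t = 6; L_s = 9.3·6 = 55.8 mm; δ_solid = L₀ − L_s = 124 − 55.8 = 68.2 mm
δ = F/k = 519/8.9621 = 57.911 mm
δ < δ_solid → spring does not go solid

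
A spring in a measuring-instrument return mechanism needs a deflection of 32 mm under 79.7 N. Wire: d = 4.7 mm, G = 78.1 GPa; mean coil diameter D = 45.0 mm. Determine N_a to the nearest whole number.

21

Required rate k = F/δ = 79.7/32 = 2.4906 N/mm
N_a = Gd⁴/(8D³k) = (78.1×10³ × 4.7⁴)/(8 × 45.0³ × 2.4906)
    = 3.81103e+07 / 1.81567e+06 = 20.99 → 21 coils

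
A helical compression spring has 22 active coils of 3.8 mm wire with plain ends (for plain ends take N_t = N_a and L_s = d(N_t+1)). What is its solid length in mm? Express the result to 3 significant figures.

87.4 mm

plain ends: N_t = N_a = 22
L_s = d·(N_t+1) = 3.8 × 23 = 87.4 mm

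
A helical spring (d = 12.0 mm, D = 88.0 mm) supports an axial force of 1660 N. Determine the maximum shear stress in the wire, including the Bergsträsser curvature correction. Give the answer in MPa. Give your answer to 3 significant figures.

256 MPa

Spring index C = D/d = 88.0/12.0 = 7.3333
K_B = (4C+2)/(4C−3) = 31.333/26.333 = 1.1899
τ₀ = 8FD/(πd³) = 8·1660·88.0/(π·12.0³) = 1.16864e+06/5428.7 = 215.27 MPa
τ_max = K·τ₀ = 1.1899 × 215.27 = 256.15 MPa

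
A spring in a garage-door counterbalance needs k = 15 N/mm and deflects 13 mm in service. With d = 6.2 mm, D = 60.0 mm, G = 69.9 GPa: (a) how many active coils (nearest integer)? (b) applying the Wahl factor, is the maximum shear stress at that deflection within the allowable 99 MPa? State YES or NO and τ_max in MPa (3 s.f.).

(a) 4 coils; (b) NO, τ_max = 143 MPa

N_a = Gd⁴/(8D³k) = (69.9×10³)(6.2⁴)/(8·60.0³·15) = 3.985 → N_a = 4
Actual rate k = Gd⁴/(8D³·4) = 14.943 N/mm
Working load F = kδ = 14.943·13 = 194.26 N
C = 60.0/6.2 = 9.6774; K_W = (4C−1)/(4C−4)+0.615/C = 1.1500
τ_max = K_W·8FD/(πd³) = 1.1500·124.54 = 143.22 MPa
τ_max > 99 MPa → exceeds allowable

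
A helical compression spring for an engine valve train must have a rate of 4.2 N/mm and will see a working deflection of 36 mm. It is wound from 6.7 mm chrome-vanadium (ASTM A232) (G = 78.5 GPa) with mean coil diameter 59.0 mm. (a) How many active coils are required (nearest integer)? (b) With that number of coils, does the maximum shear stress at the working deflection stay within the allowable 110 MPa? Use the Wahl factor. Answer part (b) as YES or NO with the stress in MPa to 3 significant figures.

N_a = Gd⁴/(8D³k) = (78.5×10³)(6.7⁴)/(8·59.0³·4.2) = 22.92 → N_a = 23
Actual rate k = Gd⁴/(8D³·23) = 4.186 N/mm
Working load F = kδ = 4.186·36 = 150.69 N
C = 59.0/6.7 = 8.8060; K_W = (4C−1)/(4C−4)+0.615/C = 1.1659
τ_max = K_W·8FD/(πd³) = 1.1659·75.278 = 87.767 MPa
τ_max ≤ 110 MPa → acceptable

(a) 23 coils; (b) YES, τ_max = 87.8 MPa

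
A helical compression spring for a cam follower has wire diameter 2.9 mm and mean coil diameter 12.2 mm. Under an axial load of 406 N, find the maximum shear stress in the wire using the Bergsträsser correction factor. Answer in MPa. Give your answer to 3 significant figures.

Spring index C = D/d = 12.2/2.9 = 4.2069
K_B = (4C+2)/(4C−3) = 18.828/13.828 = 1.3616
τ₀ = 8FD/(πd³) = 8·406·12.2/(π·2.9³) = 39625.6/76.62 = 517.17 MPa
τ_max = K·τ₀ = 1.3616 × 517.17 = 704.17 MPa

704 MPa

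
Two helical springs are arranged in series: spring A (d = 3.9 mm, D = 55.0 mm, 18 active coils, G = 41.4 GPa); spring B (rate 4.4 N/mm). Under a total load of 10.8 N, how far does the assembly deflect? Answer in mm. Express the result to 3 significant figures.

k_A = Gd⁴/(8D³N_a) = (41.4×10³)(3.9⁴)/(8·55.0³·18) = 0.39977 N/mm
Series: 1/k_eq = 1/0.39977 + 1/4.4 = 2.7287; k_eq = 0.36647 N/mm
δ = F/k_eq = 10.8/0.36647 = 29.47 mm

29.5 mm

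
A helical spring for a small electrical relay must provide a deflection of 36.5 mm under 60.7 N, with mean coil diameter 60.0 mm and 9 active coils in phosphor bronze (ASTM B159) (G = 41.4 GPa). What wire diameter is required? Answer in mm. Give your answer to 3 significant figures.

Required rate k = F/δ = 60.7/36.5 = 1.663 N/mm
d = (8D³N_a·k / G)^(1/4) = (8·60.0³·9·1.663 / (41.4×10³))^0.25
  = (624.71)^0.25 = 4.9994 mm

5.00 mm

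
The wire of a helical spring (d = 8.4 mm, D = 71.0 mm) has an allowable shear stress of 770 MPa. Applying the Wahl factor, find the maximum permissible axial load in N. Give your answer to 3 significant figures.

2150 N

C = D/d = 71.0/8.4 = 8.4524
K_W = (4C−1)/(4C−4) + 0.615/C = 32.810/29.810 + 0.0728 = 1.1734
τ_max = K·8FD/(πd³) → F_max = τ_allow·πd³/(8DK)
F_max = 770·π·8.4³/(8·71.0·1.1734) = 1.4338e+06/666.49 = 2151.2 N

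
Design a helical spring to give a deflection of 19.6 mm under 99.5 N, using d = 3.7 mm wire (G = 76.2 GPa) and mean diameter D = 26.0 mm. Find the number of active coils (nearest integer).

20

Required rate k = F/δ = 99.5/19.6 = 5.0765 N/mm
N_a = Gd⁴/(8D³k) = (76.2×10³ × 3.7⁴)/(8 × 26.0³ × 5.0765)
    = 1.42811e+07 / 713801 = 20.01 → 20 coils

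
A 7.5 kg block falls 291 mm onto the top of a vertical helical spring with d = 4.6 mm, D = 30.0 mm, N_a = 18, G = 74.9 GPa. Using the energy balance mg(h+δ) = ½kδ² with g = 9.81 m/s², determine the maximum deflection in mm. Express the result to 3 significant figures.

k = Gd⁴/(8D³N_a) = (74.9×10³)(4.6⁴)/(8·30.0³·18) = 8.6256 N/mm
W = mg = 7.5 × 9.81 = 73.575 N
½kδ² − Wδ − Wh = 0 → δ = (W + √(W² + 2kWh))/k
δ = (73.575 + √(5413.3 + 369352))/8.6256 = (73.575 + 612.18)/8.6256 = 79.503 mm

79.5 mm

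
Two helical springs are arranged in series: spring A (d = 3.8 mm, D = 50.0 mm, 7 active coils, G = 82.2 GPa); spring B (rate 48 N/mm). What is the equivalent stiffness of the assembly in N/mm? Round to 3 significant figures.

k_A = Gd⁴/(8D³N_a) = (82.2×10³)(3.8⁴)/(8·50.0³·7) = 2.4485 N/mm
Series: 1/k_eq = 1/2.4485 + 1/48 = 0.42924; k_eq = 2.3297 N/mm

2.33 N/mm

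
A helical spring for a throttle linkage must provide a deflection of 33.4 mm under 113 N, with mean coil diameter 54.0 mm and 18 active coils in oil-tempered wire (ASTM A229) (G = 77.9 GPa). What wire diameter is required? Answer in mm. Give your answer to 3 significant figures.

Required rate k = F/δ = 113/33.4 = 3.3832 N/mm
d = (8D³N_a·k / G)^(1/4) = (8·54.0³·18·3.3832 / (77.9×10³))^0.25
  = (984.78)^0.25 = 5.6019 mm

5.60 mm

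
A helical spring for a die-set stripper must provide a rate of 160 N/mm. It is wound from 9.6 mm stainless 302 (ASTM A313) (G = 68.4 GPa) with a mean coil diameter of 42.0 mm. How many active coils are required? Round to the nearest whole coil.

6

N_a = Gd⁴/(8D³k) = (68.4×10³ × 9.6⁴)/(8 × 42.0³ × 160)
    = 5.80953e+08 / 9.48326e+07 = 6.126 → 6 coils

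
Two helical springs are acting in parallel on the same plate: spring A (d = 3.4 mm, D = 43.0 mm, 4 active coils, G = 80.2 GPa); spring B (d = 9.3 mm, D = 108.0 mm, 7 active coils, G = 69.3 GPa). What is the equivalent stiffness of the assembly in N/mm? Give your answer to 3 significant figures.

k_A = Gd⁴/(8D³N_a) = (80.2×10³)(3.4⁴)/(8·43.0³·4) = 4.2124 N/mm
k_B = Gd⁴/(8D³N_a) = (69.3×10³)(9.3⁴)/(8·108.0³·7) = 7.3486 N/mm
Parallel: k_eq = 4.2124 + 7.3486 = 11.561 N/mm

11.6 N/mm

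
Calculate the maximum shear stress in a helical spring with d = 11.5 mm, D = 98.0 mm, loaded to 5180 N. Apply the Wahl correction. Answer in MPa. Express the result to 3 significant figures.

Spring index C = D/d = 98.0/11.5 = 8.5217
K_W = (4C−1)/(4C−4) + 0.615/C = 33.087/30.087 + 0.0722 = 1.1719
τ₀ = 8FD/(πd³) = 8·5180·98.0/(π·11.5³) = 4.06112e+06/4778 = 849.97 MPa
τ_max = K·τ₀ = 1.1719 × 849.97 = 996.06 MPa

996 MPa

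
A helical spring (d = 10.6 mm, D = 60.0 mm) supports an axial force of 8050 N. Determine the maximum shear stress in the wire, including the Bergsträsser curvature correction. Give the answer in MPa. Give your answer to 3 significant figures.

1300 MPa

Spring index C = D/d = 60.0/10.6 = 5.6604
K_B = (4C+2)/(4C−3) = 24.642/19.642 = 1.2546
τ₀ = 8FD/(πd³) = 8·8050·60.0/(π·10.6³) = 3.864e+06/3741.7 = 1032.7 MPa
τ_max = K·τ₀ = 1.2546 × 1032.7 = 1295.6 MPa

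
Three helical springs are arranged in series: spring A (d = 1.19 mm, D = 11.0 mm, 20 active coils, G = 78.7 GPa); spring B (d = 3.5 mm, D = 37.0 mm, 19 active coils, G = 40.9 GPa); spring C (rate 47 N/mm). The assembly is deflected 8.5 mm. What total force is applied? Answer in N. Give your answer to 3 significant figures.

3.24 N

k_A = Gd⁴/(8D³N_a) = (78.7×10³)(1.19⁴)/(8·11.0³·20) = 0.74108 N/mm
k_B = Gd⁴/(8D³N_a) = (40.9×10³)(3.5⁴)/(8·37.0³·19) = 0.79716 N/mm
Series: 1/k_eq = 1/0.74108 + 1/0.79716 + 1/47 = 2.6251; k_eq = 0.38094 N/mm
F = k_eq·δ = 0.38094·8.5 = 3.238 N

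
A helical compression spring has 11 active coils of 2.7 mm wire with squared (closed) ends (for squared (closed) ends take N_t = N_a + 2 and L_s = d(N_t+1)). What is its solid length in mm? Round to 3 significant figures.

37.8 mm

squared (closed) ends: N_t = N_a + 2 = 11 + 2 = 13
L_s = d·(N_t+1) = 2.7 × 14 = 37.8 mm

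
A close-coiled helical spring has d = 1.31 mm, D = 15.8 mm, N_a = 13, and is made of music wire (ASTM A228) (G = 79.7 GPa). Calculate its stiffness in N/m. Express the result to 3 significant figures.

k = Gd⁴/(8D³N_a) = (79.7×10³ × 1.31⁴) / (8 × 15.8³ × 13)
  = 234716 / 410208 = 0.57219 N/mm = 572.19 N/m

572 N/m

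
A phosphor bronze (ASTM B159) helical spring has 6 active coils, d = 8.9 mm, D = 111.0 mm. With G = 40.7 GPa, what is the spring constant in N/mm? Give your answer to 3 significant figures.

3.89 N/mm

k = Gd⁴/(8D³N_a) = (40.7×10³ × 8.9⁴) / (8 × 111.0³ × 6)
  = 2.55361e+08 / 6.56463e+07 = 3.89 N/mm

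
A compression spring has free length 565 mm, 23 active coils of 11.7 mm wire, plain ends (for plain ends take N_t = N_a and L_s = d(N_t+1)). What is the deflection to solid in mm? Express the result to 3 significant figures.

N_t = 23; L_s = 11.7·24 = 280.8 mm
δ_solid = L₀ − L_s = 565 − 280.8 = 284.2 mm

284 mm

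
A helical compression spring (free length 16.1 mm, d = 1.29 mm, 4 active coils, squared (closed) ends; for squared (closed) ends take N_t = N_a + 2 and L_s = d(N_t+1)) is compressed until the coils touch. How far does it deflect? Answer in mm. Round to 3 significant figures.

N_t = 6; L_s = 1.29·7 = 9.03 mm
δ_solid = L₀ − L_s = 16.1 − 9.03 = 7.07 mm

7.07 mm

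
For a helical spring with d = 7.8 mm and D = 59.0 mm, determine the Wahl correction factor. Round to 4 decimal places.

1.1956

C = D/d = 59.0/7.8 = 7.5641
K_W = (4C−1)/(4C−4) + 0.615/C = 29.256/26.256 + 0.0813 = 1.1956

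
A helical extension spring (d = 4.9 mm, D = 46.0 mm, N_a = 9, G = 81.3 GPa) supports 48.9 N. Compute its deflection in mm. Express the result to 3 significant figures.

k = Gd⁴/(8D³N_a) = (81.3×10³)(4.9⁴)/(8·46.0³·9) = 6.6876 N/mm
δ = F/k = 48.9 / 6.6876 = 7.3121 mm

7.31 mm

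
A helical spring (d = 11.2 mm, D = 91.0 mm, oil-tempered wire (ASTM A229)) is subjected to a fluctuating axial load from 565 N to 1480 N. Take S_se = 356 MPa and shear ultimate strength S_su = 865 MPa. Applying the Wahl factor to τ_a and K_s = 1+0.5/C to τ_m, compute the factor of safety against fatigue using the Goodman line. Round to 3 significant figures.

2.19

C = D/d = 91.0/11.2 = 8.1250; K_W = (4C−1)/(4C−4)+0.615/C = 1.1810; K_s = 1+0.5/C = 1.0615
F_a = (F_max−F_min)/2 = 457.5 N; F_m = (F_max+F_min)/2 = 1022.5 N
τ_a = K_W·8F_aD/(πd³) = 1.1810 × 75.46 = 89.115 MPa
τ_m = K_s·8F_mD/(πd³) = 1.0615 × 168.65 = 179.03 MPa
Goodman: 1/n_f = τ_a/S_se + τ_m/S_su = 89.115/356 + 179.03/865 = 0.25032 + 0.20697 = 0.4573
n_f = 1/0.4573 = 2.187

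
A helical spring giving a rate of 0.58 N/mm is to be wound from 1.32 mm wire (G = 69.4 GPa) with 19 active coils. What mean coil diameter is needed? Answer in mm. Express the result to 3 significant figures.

D = (Gd⁴/(8N_a·k))^(1/3) = (69.4×10³·1.32⁴/(8·19·0.58))^(1/3)
  = (2389.92)^(1/3) = 13.3699 mm

13.4 mm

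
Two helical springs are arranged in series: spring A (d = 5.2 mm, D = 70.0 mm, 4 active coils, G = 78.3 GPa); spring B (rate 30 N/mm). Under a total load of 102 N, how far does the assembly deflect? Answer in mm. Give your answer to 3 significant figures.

23.0 mm

k_A = Gd⁴/(8D³N_a) = (78.3×10³)(5.2⁴)/(8·70.0³·4) = 5.2159 N/mm
Series: 1/k_eq = 1/5.2159 + 1/30 = 0.22505; k_eq = 4.4434 N/mm
δ = F/k_eq = 102/4.4434 = 22.956 mm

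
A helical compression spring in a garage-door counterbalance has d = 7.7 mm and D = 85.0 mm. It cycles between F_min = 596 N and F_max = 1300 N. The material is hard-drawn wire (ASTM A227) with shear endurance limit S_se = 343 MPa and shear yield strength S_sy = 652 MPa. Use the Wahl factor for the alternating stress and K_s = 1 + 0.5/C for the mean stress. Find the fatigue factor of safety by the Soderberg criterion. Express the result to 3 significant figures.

C = D/d = 85.0/7.7 = 11.0390; K_W = (4C−1)/(4C−4)+0.615/C = 1.1304; K_s = 1+0.5/C = 1.0453
F_a = (F_max−F_min)/2 = 352 N; F_m = (F_max+F_min)/2 = 948 N
τ_a = K_W·8F_aD/(πd³) = 1.1304 × 166.89 = 188.66 MPa
τ_m = K_s·8F_mD/(πd³) = 1.0453 × 449.46 = 469.82 MPa
Soderberg: 1/n_f = τ_a/S_se + τ_m/S_sy = 188.66/343 + 469.82/652 = 0.55002 + 0.72059 = 1.2706
n_f = 1/1.2706 = 0.787

0.787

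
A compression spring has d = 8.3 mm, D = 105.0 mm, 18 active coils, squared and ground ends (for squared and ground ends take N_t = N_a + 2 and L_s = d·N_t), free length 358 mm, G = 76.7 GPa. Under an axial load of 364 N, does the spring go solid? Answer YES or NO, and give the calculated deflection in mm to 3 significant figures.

NO, δ = 167 mm

k = Gd⁴/(8D³N_a) = (76.7×10³)(8.3⁴)/(8·105.0³·18) = 2.1836 N/mm
N_t = 20; L_s = 8.3·20 = 166 mm; δ_solid = L₀ − L_s = 358 − 166 = 192 mm
δ = F/k = 364/2.1836 = 166.7 mm
δ < δ_solid → spring does not go solid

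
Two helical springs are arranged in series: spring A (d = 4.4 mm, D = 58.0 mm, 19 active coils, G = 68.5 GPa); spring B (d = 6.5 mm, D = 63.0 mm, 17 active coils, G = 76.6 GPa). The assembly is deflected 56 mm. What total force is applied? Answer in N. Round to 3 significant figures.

39.9 N

k_A = Gd⁴/(8D³N_a) = (68.5×10³)(4.4⁴)/(8·58.0³·19) = 0.86571 N/mm
k_B = Gd⁴/(8D³N_a) = (76.6×10³)(6.5⁴)/(8·63.0³·17) = 4.0209 N/mm
Series: 1/k_eq = 1/0.86571 + 1/4.0209 = 1.4038; k_eq = 0.71234 N/mm
F = k_eq·δ = 0.71234·56 = 39.891 N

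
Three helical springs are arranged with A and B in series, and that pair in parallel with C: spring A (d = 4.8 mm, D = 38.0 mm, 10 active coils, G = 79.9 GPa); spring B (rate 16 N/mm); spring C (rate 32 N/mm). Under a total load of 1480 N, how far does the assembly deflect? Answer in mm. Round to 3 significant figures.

38.9 mm

k_A = Gd⁴/(8D³N_a) = (79.9×10³)(4.8⁴)/(8·38.0³·10) = 9.6621 N/mm
Springs A,B series: k_AB = 1/(1/9.6621+1/16) = 6.0242 N/mm; parallel with C: k_eq = 6.0242+32 = 38.024 N/mm
δ = F/k_eq = 1480/38.024 = 38.923 mm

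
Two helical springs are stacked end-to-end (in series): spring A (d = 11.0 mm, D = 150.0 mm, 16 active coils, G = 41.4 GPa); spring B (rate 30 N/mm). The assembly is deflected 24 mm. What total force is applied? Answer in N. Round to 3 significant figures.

32.2 N

k_A = Gd⁴/(8D³N_a) = (41.4×10³)(11.0⁴)/(8·150.0³·16) = 1.4031 N/mm
Series: 1/k_eq = 1/1.4031 + 1/30 = 0.74604; k_eq = 1.3404 N/mm
F = k_eq·δ = 1.3404·24 = 32.17 N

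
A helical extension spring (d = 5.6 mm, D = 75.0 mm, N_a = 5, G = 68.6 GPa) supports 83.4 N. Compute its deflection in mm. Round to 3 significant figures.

k = Gd⁴/(8D³N_a) = (68.6×10³)(5.6⁴)/(8·75.0³·5) = 3.9979 N/mm
δ = F/k = 83.4 / 3.9979 = 20.861 mm

20.9 mm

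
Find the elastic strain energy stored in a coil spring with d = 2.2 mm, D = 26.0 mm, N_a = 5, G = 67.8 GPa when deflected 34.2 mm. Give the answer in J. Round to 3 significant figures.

1.32 J

k = Gd⁴/(8D³N_a) = (67.8×10³)(2.2⁴)/(8·26.0³·5) = 2.2591 N/mm
U = ½kδ² = 0.5 × 2.2591 × 34.2² = 1321.2 N·mm = 1.3212 J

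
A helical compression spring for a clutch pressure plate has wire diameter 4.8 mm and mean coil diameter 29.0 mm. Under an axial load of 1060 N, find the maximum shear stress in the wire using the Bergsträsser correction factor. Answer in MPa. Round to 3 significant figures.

Spring index C = D/d = 29.0/4.8 = 6.0417
K_B = (4C+2)/(4C−3) = 26.167/21.167 = 1.2362
τ₀ = 8FD/(πd³) = 8·1060·29.0/(π·4.8³) = 245920/347.44 = 707.82 MPa
τ_max = K·τ₀ = 1.2362 × 707.82 = 875.02 MPa

875 MPa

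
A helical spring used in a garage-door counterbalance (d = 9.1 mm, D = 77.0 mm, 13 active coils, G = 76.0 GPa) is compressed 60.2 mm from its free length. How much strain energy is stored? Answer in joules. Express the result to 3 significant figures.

19.9 J

k = Gd⁴/(8D³N_a) = (76.0×10³)(9.1⁴)/(8·77.0³·13) = 10.977 N/mm
U = ½kδ² = 0.5 × 10.977 × 60.2² = 19890 N·mm = 19.89 J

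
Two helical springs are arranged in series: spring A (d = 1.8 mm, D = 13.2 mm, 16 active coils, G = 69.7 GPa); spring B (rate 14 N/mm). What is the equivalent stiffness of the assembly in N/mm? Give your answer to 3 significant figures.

2.11 N/mm

k_A = Gd⁴/(8D³N_a) = (69.7×10³)(1.8⁴)/(8·13.2³·16) = 2.4854 N/mm
Series: 1/k_eq = 1/2.4854 + 1/14 = 0.47378; k_eq = 2.1107 N/mm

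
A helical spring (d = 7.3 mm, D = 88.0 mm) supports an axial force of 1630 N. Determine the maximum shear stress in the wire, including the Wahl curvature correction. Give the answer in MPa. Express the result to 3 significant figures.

Spring index C = D/d = 88.0/7.3 = 12.0548
K_W = (4C−1)/(4C−4) + 0.615/C = 47.219/44.219 + 0.0510 = 1.1189
τ₀ = 8FD/(πd³) = 8·1630·88.0/(π·7.3³) = 1.14752e+06/1222.1 = 938.95 MPa
τ_max = K·τ₀ = 1.1189 × 938.95 = 1050.6 MPa

1050 MPa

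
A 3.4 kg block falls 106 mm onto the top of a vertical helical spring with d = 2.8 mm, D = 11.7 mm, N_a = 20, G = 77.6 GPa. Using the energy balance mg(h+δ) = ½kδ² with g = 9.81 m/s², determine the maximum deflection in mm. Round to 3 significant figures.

21.4 mm

k = Gd⁴/(8D³N_a) = (77.6×10³)(2.8⁴)/(8·11.7³·20) = 18.613 N/mm
W = mg = 3.4 × 9.81 = 33.354 N
½kδ² − Wδ − Wh = 0 → δ = (W + √(W² + 2kWh))/k
δ = (33.354 + √(1112.5 + 131613))/18.613 = (33.354 + 364.32)/18.613 = 21.365 mm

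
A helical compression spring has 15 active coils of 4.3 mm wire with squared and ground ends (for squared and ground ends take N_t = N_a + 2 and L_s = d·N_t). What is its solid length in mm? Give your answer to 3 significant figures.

squared and ground ends: N_t = N_a + 2 = 15 + 2 = 17
L_s = d·N_t = 4.3 × 17 = 73.1 mm

73.1 mm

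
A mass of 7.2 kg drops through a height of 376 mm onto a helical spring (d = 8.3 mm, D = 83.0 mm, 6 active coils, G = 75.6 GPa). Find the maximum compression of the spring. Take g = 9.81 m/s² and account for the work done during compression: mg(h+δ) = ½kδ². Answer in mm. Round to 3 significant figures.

k = Gd⁴/(8D³N_a) = (75.6×10³)(8.3⁴)/(8·83.0³·6) = 13.073 N/mm
W = mg = 7.2 × 9.81 = 70.632 N
½kδ² − Wδ − Wh = 0 → δ = (W + √(W² + 2kWh))/k
δ = (70.632 + √(4988.9 + 694349))/13.073 = (70.632 + 836.26)/13.073 = 69.374 mm

69.4 mm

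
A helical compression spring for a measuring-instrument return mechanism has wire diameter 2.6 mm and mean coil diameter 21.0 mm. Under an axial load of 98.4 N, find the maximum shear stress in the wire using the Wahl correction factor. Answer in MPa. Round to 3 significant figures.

Spring index C = D/d = 21.0/2.6 = 8.0769
K_W = (4C−1)/(4C−4) + 0.615/C = 31.308/28.308 + 0.0761 = 1.1821
τ₀ = 8FD/(πd³) = 8·98.4·21.0/(π·2.6³) = 16531.2/55.217 = 299.39 MPa
τ_max = K·τ₀ = 1.1821 × 299.39 = 353.91 MPa

354 MPa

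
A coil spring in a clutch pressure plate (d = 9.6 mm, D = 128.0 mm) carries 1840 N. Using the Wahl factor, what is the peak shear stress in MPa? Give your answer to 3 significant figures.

750 MPa

Spring index C = D/d = 128.0/9.6 = 13.3333
K_W = (4C−1)/(4C−4) + 0.615/C = 52.333/49.333 + 0.0461 = 1.1069
τ₀ = 8FD/(πd³) = 8·1840·128.0/(π·9.6³) = 1.88416e+06/2779.5 = 677.88 MPa
τ_max = K·τ₀ = 1.1069 × 677.88 = 750.37 MPa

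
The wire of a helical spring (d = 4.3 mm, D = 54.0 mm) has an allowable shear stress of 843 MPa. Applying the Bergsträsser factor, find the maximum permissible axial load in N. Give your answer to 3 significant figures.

441 N

C = D/d = 54.0/4.3 = 12.5581
K_B = (4C+2)/(4C−3) = 52.233/47.233 = 1.1059
τ_max = K·8FD/(πd³) → F_max = τ_allow·πd³/(8DK)
F_max = 843·π·4.3³/(8·54.0·1.1059) = 2.1056e+05/477.73 = 440.76 N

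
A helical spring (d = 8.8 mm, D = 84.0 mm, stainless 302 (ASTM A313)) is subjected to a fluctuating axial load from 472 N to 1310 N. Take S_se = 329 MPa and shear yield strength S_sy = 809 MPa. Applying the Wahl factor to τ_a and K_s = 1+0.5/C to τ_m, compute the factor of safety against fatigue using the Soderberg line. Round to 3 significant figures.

1.21

C = D/d = 84.0/8.8 = 9.5455; K_W = (4C−1)/(4C−4)+0.615/C = 1.1522; K_s = 1+0.5/C = 1.0524
F_a = (F_max−F_min)/2 = 419 N; F_m = (F_max+F_min)/2 = 891 N
τ_a = K_W·8F_aD/(πd³) = 1.1522 × 131.52 = 151.53 MPa
τ_m = K_s·8F_mD/(πd³) = 1.0524 × 279.67 = 294.32 MPa
Soderberg: 1/n_f = τ_a/S_se + τ_m/S_sy = 151.53/329 + 294.32/809 = 0.46059 + 0.36381 = 0.8244
n_f = 1/0.8244 = 1.213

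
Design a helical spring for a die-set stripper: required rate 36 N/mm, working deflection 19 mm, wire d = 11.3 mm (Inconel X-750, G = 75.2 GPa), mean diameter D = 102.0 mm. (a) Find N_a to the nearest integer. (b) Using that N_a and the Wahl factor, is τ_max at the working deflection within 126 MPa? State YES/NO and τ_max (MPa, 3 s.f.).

(a) 4 coils; (b) NO, τ_max = 143 MPa

N_a = Gd⁴/(8D³k) = (75.2×10³)(11.3⁴)/(8·102.0³·36) = 4.012 → N_a = 4
Actual rate k = Gd⁴/(8D³·4) = 36.106 N/mm
Working load F = kδ = 36.106·19 = 686.02 N
C = 102.0/11.3 = 9.0265; K_W = (4C−1)/(4C−4)+0.615/C = 1.1616
τ_max = K_W·8FD/(πd³) = 1.1616·123.49 = 143.45 MPa
τ_max > 126 MPa → exceeds allowable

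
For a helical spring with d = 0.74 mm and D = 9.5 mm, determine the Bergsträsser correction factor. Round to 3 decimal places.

1.103

C = D/d = 9.5/0.74 = 12.8378
K_B = (4C+2)/(4C−3) = 53.351/48.351 = 1.1034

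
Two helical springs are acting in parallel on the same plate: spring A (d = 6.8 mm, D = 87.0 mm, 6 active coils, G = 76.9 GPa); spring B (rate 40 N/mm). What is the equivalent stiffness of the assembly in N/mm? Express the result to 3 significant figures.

k_A = Gd⁴/(8D³N_a) = (76.9×10³)(6.8⁴)/(8·87.0³·6) = 5.2019 N/mm
Parallel: k_eq = 5.2019 + 40 = 45.202 N/mm

45.2 N/mm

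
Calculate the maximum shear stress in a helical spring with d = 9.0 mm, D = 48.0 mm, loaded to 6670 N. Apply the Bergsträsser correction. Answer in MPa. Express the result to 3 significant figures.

Spring index C = D/d = 48.0/9.0 = 5.3333
K_B = (4C+2)/(4C−3) = 23.333/18.333 = 1.2727
τ₀ = 8FD/(πd³) = 8·6670·48.0/(π·9.0³) = 2.56128e+06/2290.2 = 1118.4 MPa
τ_max = K·τ₀ = 1.2727 × 1118.4 = 1423.4 MPa

1420 MPa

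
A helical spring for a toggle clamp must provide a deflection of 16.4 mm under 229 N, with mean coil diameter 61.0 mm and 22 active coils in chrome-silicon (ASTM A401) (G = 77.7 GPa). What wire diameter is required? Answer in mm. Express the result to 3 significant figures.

9.20 mm

Required rate k = F/δ = 229/16.4 = 13.963 N/mm
d = (8D³N_a·k / G)^(1/4) = (8·61.0³·22·13.963 / (77.7×10³))^0.25
  = (7179.1)^0.25 = 9.2049 mm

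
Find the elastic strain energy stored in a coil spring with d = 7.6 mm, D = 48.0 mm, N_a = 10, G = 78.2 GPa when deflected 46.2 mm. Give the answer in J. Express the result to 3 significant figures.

k = Gd⁴/(8D³N_a) = (78.2×10³)(7.6⁴)/(8·48.0³·10) = 29.488 N/mm
U = ½kδ² = 0.5 × 29.488 × 46.2² = 31470 N·mm = 31.47 J

31.5 J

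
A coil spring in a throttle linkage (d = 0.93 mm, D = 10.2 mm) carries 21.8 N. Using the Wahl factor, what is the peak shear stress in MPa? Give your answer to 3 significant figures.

796 MPa

Spring index C = D/d = 10.2/0.93 = 10.9677
K_W = (4C−1)/(4C−4) + 0.615/C = 42.871/39.871 + 0.0561 = 1.1313
τ₀ = 8FD/(πd³) = 8·21.8·10.2/(π·0.93³) = 1778.88/2.527 = 703.96 MPa
τ_max = K·τ₀ = 1.1313 × 703.96 = 796.4 MPa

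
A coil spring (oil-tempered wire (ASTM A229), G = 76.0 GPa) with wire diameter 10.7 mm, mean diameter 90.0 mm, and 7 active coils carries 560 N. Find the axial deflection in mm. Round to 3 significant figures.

k = Gd⁴/(8D³N_a) = (76.0×10³)(10.7⁴)/(8·90.0³·7) = 24.402 N/mm
δ = F/k = 560 / 24.402 = 22.949 mm

22.9 mm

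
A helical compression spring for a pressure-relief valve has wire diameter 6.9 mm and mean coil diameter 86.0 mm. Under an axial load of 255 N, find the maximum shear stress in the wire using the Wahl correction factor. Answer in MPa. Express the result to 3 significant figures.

190 MPa

Spring index C = D/d = 86.0/6.9 = 12.4638
K_W = (4C−1)/(4C−4) + 0.615/C = 48.855/45.855 + 0.0493 = 1.1148
τ₀ = 8FD/(πd³) = 8·255·86.0/(π·6.9³) = 175440/1032 = 169.99 MPa
τ_max = K·τ₀ = 1.1148 × 169.99 = 189.5 MPa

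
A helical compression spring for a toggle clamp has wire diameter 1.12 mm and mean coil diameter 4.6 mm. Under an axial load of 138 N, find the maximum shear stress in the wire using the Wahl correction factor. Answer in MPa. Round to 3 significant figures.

1600 MPa

Spring index C = D/d = 4.6/1.12 = 4.1071
K_W = (4C−1)/(4C−4) + 0.615/C = 15.429/12.429 + 0.1497 = 1.3911
τ₀ = 8FD/(πd³) = 8·138·4.6/(π·1.12³) = 5078.4/4.4137 = 1150.6 MPa
τ_max = K·τ₀ = 1.3911 × 1150.6 = 1600.6 MPa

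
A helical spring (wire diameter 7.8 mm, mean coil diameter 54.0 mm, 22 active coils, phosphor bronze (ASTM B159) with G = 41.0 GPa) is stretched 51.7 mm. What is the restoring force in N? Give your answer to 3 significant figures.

k = Gd⁴/(8D³N_a) = (41.0×10³)(7.8⁴)/(8·54.0³·22) = 5.4761 N/mm
F = k·δ = 5.4761 × 51.7 = 283.11 N

283 N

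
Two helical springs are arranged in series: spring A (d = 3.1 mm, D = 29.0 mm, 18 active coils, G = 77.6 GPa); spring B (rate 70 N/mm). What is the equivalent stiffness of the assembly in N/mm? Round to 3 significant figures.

k_A = Gd⁴/(8D³N_a) = (77.6×10³)(3.1⁴)/(8·29.0³·18) = 2.0406 N/mm
Series: 1/k_eq = 1/2.0406 + 1/70 = 0.50434; k_eq = 1.9828 N/mm

1.98 N/mm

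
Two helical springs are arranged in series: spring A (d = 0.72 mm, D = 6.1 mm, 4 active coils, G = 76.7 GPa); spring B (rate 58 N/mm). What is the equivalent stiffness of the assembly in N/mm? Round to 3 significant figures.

k_A = Gd⁴/(8D³N_a) = (76.7×10³)(0.72⁴)/(8·6.1³·4) = 2.8378 N/mm
Series: 1/k_eq = 1/2.8378 + 1/58 = 0.36962; k_eq = 2.7055 N/mm

2.71 N/mm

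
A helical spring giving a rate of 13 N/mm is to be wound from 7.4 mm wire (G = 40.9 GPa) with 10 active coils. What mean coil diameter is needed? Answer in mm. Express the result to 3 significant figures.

49.0 mm

D = (Gd⁴/(8N_a·k))^(1/3) = (40.9×10³·7.4⁴/(8·10·13))^(1/3)
  = (117928)^(1/3) = 49.0387 mm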